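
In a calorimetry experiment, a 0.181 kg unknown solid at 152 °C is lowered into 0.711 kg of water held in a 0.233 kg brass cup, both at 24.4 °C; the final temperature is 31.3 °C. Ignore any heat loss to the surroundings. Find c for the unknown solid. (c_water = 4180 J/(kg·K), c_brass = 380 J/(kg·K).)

c ≈ 967 J/(kg·K)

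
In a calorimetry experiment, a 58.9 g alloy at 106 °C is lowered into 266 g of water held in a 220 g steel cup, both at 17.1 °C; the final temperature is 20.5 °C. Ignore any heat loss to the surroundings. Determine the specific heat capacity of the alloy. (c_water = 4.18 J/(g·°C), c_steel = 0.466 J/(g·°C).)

c ≈ 0.82 J/(g·°C)

Taking heat into each body as positive, Σ m c ΔT = 0:
58.9·c·(20.5 − 106) + 266·4.18·(20.5 − 17.1) + 220·0.466·(20.5 − 17.1) = 0
-5035.9 c = -4129
c = -4129/-5035.9 ≈ 0.8199 J/(g·°C)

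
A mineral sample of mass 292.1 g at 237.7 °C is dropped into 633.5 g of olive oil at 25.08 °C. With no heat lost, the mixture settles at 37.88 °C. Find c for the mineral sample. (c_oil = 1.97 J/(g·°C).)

c ≈ 0.274 J/(g·°C)

m_s c (T_s − T_f) = m_oil c_oil (T_f − T_0):
292.1·c·(237.7 − 37.88) = 633.5·1.97·(37.88 − 25.08)
58367 c = 15974  ⇒  c ≈ 0.2737 J/(g·°C)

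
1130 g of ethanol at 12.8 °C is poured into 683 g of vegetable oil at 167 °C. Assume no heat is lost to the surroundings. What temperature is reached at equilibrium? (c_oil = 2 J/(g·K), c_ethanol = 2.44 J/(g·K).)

T_f ≈ 63.9 °C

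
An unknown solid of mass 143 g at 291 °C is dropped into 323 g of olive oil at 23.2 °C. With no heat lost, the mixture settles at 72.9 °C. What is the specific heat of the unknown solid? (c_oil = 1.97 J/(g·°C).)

Taking heat into each body as positive, Σ m c ΔT = 0:
143×c×(72.9 − 291) + 323×1.97×(72.9 − 23.2) = 0
-31188 c = -31625
c = -31625/-31188 ≈ 1.014 J/(g·°C)

c ≈ 1.01 J/(g·°C)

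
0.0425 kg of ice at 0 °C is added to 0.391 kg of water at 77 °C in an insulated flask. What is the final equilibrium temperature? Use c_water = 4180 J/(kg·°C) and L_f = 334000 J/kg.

T_f ≈ 61.6 °C

Setting the total heat transfer to zero:
fusion: m_ice L_f = 0.0425·334000 = 14195
  warm the meltwater: 177.65 T
  water cools: 0.391·4180·(T − 77) = 1634.4(T − 77)
1812 T = 125847 − 14195 = 111652
T ≈ 61.62 °C — above 0 °C, consistent with complete melting.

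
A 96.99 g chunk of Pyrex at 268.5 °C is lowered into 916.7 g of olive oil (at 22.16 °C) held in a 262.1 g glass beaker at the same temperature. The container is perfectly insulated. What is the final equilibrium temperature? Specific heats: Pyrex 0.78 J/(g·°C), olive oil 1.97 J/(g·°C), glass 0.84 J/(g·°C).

T_f ≈ 31.0 °C

Energy conservation, ΣQ = 0:
96.99*0.78*(T − 268.5) + 916.7*1.97*(T − 22.16) + 262.1*0.84*(T − 22.16) = 0
2101.7 T = 65210
T ≈ 31.03 °C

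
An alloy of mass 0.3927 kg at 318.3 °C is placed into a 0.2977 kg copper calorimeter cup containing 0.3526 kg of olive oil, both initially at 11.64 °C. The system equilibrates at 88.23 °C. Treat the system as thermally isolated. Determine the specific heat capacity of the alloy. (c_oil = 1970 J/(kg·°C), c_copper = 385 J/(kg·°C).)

Energy conservation, ΣQ = 0:
0.3927·c·(88.23 − 318.3) + 0.3526·1970·(88.23 − 11.64) + 0.2977·385·(88.23 − 11.64) = 0
-90.35 c = -61979
c = -61979/-90.35 ≈ 686 J/(kg·°C)

c ≈ 686 J/(kg·°C)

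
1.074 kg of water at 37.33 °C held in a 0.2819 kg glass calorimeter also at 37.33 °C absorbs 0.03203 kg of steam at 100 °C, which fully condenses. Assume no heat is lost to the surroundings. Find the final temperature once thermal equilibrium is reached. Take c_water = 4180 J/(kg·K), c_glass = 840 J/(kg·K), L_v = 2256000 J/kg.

T_f ≈ 53.9 °C

Conservation of energy gives ΣQ = 0:
condense steam: −0.03203×2256000 = −72260
  condensed water 100 °C→T: 133.89(T − 100)
  water warms: 1.074×4180×(T − 37.33) = 4489.3(T − 37.33)
  glass cup: 0.2819×840×(T − 37.33) = 236.8(T − 37.33)
4860 T = 72260 + 13389 + 176426 = 262074
T ≈ 53.92 °C (< 100 °C, so full condensation is consistent).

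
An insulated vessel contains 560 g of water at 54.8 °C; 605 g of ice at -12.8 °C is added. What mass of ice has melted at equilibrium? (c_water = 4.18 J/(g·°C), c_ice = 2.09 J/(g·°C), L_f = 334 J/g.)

Water can give up m c ΔT = 560·4.18·54.8 = 128276 J before reaching 0 °C.
Warming the ice to 0 °C takes 605·2.09·12.8 = 16185 J, leaving 112091 J for melting.
Fully melting the ice requires m_ice L_f = 605·334 = 202070 J.
112091 J < 202070 J, so only part of the ice melts and the system sits at 0 °C.
m_melt = 112091 / L_f = 335.6 g.

m_melted ≈ 336 g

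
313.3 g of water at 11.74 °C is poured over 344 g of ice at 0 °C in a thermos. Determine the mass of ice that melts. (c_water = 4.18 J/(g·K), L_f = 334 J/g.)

m_melted ≈ 46 g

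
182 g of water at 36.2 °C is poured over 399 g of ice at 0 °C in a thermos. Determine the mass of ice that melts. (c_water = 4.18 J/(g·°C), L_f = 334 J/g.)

m_melted ≈ 82.5 g

Cooling the water to 0 °C releases 182·4.18·36.2 = 27540 J.
Fully melting the ice requires m_ice L_f = 399·334 = 133266 J.
27540 J < 133266 J, so only part of the ice melts and the system sits at 0 °C.
m_melt = 27540 / L_f = 82.45 g.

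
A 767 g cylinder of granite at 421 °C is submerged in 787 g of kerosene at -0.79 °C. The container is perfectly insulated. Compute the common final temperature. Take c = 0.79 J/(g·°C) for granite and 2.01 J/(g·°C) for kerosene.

T_f is the heat-capacity-weighted average of the initial temperatures:
T_f = (605.93*421 + 1581.9*(-0.79)) / (605.93 + 1581.9)
    = 253847 / 2187.8 ≈ 116.03 °C

T_f ≈ 116.0 °C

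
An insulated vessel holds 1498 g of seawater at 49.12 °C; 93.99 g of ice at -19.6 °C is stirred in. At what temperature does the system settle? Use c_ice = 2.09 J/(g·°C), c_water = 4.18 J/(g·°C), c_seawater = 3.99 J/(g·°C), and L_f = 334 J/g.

T_f ≈ 40.6 °C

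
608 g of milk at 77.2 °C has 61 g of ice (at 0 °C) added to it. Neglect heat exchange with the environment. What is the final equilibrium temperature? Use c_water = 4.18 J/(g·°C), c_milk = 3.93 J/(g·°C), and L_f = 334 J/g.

Taking heat into each body as positive, Σ m c ΔT = 0:
latent heat to melt: 61·334 = 20374; warm the meltwater: 254.98 T; milk: 2389.4(T − 77.2)
2644.4 T = 184465 − 20374 = 164091
T ≈ 62.05 °C (positive, so assuming full melt was valid).

T_f ≈ 62.1 °C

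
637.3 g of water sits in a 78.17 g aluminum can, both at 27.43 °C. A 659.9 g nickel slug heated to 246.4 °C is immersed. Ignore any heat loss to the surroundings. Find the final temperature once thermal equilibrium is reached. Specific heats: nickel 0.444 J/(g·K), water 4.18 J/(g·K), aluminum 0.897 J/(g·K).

Let T be the final temperature. ΣQ_i = 0:
659.9*0.444*(T − 246.4) + 637.3*4.18*(T − 27.43) + 78.17*0.897*(T − 27.43) = 0
293(T − 246.4) + 2663.9(T − 27.43) + 70.12(T − 27.43) = 0
3027 T = 147189
T = 147189 / 3027 = 48.6 °C

T_f ≈ 48.6 °C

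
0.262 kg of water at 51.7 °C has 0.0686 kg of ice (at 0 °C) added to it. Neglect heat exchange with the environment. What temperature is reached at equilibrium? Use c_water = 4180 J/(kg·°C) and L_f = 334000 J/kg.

T_f ≈ 24.4 °C

Net heat exchanged in the isolated system is zero:
fusion: m_ice L_f = 0.0686·334000 = 22912; warm the meltwater: 286.75 T; water: 1095.2(T − 51.7)
1381.9 T = 56620 − 22912 = 33707
T ≈ 24.39 °C. Since T > 0 °C, the all-ice-melts assumption holds.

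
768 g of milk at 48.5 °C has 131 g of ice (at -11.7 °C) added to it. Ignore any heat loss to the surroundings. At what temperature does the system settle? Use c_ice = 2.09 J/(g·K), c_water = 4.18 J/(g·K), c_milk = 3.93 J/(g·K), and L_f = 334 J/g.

Conservation of energy gives ΣQ = 0:
warm ice to 0 °C: 131×2.09×(0 − (-11.7)) = 3203.3; latent heat to melt: 131×334 = 43754; warm the meltwater: 547.58 T; milk cools: 768×3.93×(T − 48.5) = 3018.2(T − 48.5)
3565.8 T = 146385 − 46957 = 99427
T ≈ 27.88 °C (positive, so assuming full melt was valid).

T_f ≈ 27.9 °C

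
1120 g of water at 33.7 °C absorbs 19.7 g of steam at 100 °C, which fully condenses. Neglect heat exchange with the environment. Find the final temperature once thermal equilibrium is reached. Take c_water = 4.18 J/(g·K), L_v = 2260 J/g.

T_f ≈ 44.2 °C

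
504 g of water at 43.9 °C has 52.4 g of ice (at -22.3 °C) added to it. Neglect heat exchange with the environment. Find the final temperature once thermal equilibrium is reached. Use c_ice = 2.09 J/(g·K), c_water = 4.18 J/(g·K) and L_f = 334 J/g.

T_f ≈ 31.2 °C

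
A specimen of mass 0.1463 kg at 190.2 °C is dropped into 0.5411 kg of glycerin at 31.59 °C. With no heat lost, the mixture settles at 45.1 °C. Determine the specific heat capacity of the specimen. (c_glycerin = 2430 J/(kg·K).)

Heat lost by the specimen = heat gained by the glycerin:
0.1463×c×(190.2 − 45.1) = 0.5411×2430×(45.1 − 31.59)
21.23 c = 17764  ⇒  c ≈ 836.8 J/(kg·K)

c ≈ 837 J/(kg·K)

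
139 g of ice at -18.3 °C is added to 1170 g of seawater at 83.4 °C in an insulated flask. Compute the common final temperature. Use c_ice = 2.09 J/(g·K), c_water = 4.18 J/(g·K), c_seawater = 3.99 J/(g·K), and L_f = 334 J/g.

Setting the total heat transfer to zero:
warm ice to 0 °C: 139×2.09×(0 − (-18.3)) = 5316.3; melt ice: 139×334 = 46426; meltwater 0→T: 139×4.18×T = 581.02 T; seawater: 4668.3(T − 83.4)
5249.3 T = 389336 − 51742 = 337594
T ≈ 64.31 °C. Since T > 0 °C, the all-ice-melts assumption holds.

T_f ≈ 64.3 °C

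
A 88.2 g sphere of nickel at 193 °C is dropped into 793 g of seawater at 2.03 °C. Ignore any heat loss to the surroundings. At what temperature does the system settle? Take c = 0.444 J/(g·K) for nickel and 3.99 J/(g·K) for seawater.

T_f is the heat-capacity-weighted average of the initial temperatures:
T_f = (39.16*193 + 3164.1*2.03) / (39.16 + 3164.1)
    = 13981 / 3203.2 ≈ 4.36 °C

T_f ≈ 4.4 °C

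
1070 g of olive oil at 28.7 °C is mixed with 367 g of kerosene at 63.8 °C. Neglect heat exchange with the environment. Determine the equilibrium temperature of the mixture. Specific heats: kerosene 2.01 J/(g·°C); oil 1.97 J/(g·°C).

Conservation of energy gives ΣQ = 0:
367*2.01*(T − 63.8) + 1070*1.97*(T − 28.7) = 0
737.67(T − 63.8) + 2107.9(T − 28.7) = 0
(737.67 + 2107.9) T = 737.67*63.8 + 2107.9*28.7
T = 107560 / 2845.6 = 37.8 °C

T_f ≈ 37.8 °C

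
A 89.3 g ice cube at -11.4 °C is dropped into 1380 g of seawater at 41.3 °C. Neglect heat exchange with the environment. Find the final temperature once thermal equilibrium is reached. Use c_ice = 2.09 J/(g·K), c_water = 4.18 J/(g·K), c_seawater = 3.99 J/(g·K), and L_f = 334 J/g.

T_f ≈ 33.2 °C

Energy conservation, ΣQ = 0:
ice -11.4→0 °C: 89.3·2.09·11.4 = 2127.7; fusion: m_ice L_f = 89.3·334 = 29826; warm the meltwater: 373.27 T; seawater: 5506.2(T − 41.3)
5879.5 T = 227406 − 31954 = 195452
T ≈ 33.24 °C (positive, so assuming full melt was valid).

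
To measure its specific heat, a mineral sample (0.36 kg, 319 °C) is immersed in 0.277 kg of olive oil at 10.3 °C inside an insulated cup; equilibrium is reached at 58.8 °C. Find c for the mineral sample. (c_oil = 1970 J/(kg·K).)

m_s c (T_s − T_f) = m_oil c_oil (T_f − T_0):
0.36·c·(319 − 58.8) = 0.277·1970·(58.8 − 10.3)
93.67 c = 26466  ⇒  c ≈ 282.5 J/(kg·K)

c ≈ 283 J/(kg·K)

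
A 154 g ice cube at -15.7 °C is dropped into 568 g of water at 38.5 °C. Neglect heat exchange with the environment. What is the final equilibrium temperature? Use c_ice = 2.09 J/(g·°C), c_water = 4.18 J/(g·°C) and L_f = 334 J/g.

T_f ≈ 11.6 °C

Energy balance with sensible and latent terms:
warm ice to 0 °C: 154×2.09×(0 − (-15.7)) = 5053.2; melt ice: 154×334 = 51436; warm the meltwater: 643.72 T; water: 2374.2(T − 38.5)
3018 T = 91408 − 56489 = 34919
T ≈ 11.57 °C (positive, so assuming full melt was valid).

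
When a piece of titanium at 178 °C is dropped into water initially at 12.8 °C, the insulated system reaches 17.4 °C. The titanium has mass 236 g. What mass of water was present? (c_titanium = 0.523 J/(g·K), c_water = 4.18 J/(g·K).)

m ≈ 1030 g

|Q_titanium| = |Q_water|:
236×0.523×(178 − 17.4) = m×4.18×(17.4 − 12.8)
19.23 m = 19823  ⇒  m ≈ 1031 g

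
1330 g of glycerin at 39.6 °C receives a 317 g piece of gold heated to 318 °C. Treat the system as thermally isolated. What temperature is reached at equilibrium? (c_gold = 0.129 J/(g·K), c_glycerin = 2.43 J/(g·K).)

Conservation of energy gives ΣQ = 0:
317*0.129*(T − 318) + 1330*2.43*(T − 39.6) = 0
(40.89 + 3231.9) T = 40.89*318 + 3231.9*39.6
T = 140987 / 3272.8 = 43.1 °C

T_f ≈ 43.1 °C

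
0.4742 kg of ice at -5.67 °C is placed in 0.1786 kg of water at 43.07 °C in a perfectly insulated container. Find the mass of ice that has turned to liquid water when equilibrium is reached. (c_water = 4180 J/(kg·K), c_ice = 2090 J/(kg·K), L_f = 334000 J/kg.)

m_melted ≈ 0.0794 kg

Water can give up m c ΔT = 0.1786×4180×43.07 = 32154 J before reaching 0 °C.
Of that, 0.4742×2090×5.67 = 5619.4 J goes to bring the ice to 0 °C, leaving 26534 J.
To melt every bit of ice: 0.4742×334000 = 158383 J.
26534 J < 158383 J, so only part of the ice melts and the system sits at 0 °C.
m_melt = 26534 / L_f = 0.07944 kg.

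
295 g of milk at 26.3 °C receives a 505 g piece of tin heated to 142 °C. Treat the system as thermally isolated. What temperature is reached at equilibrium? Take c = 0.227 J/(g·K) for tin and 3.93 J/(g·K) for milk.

T_f = Σ m_i c_i T_i / Σ m_i c_i:
T_f = (114.64·142 + 1159.4·26.3) / (114.64 + 1159.4)
    = 46769 / 1274 ≈ 36.71 °C

T_f ≈ 36.7 °C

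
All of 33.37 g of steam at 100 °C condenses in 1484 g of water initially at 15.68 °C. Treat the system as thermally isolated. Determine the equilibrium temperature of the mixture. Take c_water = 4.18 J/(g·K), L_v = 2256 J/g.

T_f ≈ 29.4 °C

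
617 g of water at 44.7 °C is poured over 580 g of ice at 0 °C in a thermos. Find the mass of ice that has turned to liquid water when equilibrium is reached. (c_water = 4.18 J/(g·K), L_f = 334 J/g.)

m_melted ≈ 345 g

Cooling the water to 0 °C releases 617×4.18×44.7 = 115284 J.
Fully melting the ice requires m_ice L_f = 580×334 = 193720 J.
Since 115284 < 193720 J, not all the ice melts; equilibrium is at 0 °C.
Mass melted = 115284/334 ≈ 345.2 g.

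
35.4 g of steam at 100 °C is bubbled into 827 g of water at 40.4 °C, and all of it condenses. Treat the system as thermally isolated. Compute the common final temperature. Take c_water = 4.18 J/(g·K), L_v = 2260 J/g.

Heat gained plus heat lost sum to zero:
steam→water at 100 °C releases m L_v = 35.4·2260 = 80004; condensed water 100 °C→T: 147.97(T − 100); original water: 3456.9(T − 40.4)
3604.8 T = 80004 + 14797 + 139657 = 234458
T ≈ 65.04 °C — below 100 °C, confirming all the steam condensed.

T_f ≈ 65.0 °C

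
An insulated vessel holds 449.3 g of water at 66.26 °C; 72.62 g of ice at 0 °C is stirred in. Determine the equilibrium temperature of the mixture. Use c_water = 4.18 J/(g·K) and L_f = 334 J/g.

T_f ≈ 45.9 °C

Energy balance with sensible and latent terms:
latent heat to melt: 72.62·334 = 24255; warm the meltwater: 303.55 T; water cools: 449.3·4.18·(T − 66.26) = 1878.1(T − 66.26)
2181.6 T = 124441 − 24255 = 100186
T ≈ 45.92 °C (positive, so assuming full melt was valid).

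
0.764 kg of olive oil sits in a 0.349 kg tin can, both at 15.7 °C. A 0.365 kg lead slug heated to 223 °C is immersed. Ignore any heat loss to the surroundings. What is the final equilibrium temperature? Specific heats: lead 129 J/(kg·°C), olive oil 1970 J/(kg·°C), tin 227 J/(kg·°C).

T_f ≈ 21.7 °C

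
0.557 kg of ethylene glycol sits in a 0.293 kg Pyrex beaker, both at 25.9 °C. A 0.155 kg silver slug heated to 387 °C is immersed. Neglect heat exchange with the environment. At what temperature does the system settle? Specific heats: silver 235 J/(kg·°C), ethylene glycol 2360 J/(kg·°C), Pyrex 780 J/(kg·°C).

T_f ≈ 34.2 °C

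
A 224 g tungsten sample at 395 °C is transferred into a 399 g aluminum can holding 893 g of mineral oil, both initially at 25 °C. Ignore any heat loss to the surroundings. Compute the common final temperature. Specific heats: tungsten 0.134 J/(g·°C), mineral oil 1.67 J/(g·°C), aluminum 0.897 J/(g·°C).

T_f ≈ 30.9 °C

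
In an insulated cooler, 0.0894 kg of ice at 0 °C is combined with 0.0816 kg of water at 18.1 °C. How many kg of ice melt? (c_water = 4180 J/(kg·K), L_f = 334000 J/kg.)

Water can give up m c ΔT = 0.0816·4180·18.1 = 6173.7 J before reaching 0 °C.
Melting all 0.0894 kg of ice would need 0.0894·334000 = 29860 J.
6173.7 J < 29860 J, so only part of the ice melts and the system sits at 0 °C.
m_melted·334000 = 6173.7  ⇒  m_melted ≈ 0.01848 kg.

m_melted ≈ 0.0185 kg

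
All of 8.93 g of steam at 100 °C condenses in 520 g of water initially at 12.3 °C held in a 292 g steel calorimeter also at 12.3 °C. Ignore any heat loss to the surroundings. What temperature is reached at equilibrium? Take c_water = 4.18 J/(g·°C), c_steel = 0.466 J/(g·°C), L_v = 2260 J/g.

T_f ≈ 22.3 °C

Net heat exchanged in the isolated system is zero:
condense steam: −8.93×2260 = −20182; condensed water 100 °C→T: 37.33(T − 100); water warms: 520×4.18×(T − 12.3) = 2173.6(T − 12.3); steel cup: 292×0.466×(T − 12.3) = 136.07(T − 12.3)
2347 T = 20182 + 3732.7 + 28409 = 52324
T ≈ 22.29 °C — below 100 °C, confirming all the steam condensed.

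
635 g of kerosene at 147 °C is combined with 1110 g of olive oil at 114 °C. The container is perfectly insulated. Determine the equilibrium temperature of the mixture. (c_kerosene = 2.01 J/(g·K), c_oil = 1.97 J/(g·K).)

T_f ≈ 126.2 °C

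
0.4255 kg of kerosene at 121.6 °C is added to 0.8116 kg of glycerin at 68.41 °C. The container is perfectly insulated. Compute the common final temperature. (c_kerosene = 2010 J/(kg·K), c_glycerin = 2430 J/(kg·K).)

T_f ≈ 84.5 °C

Conservation of energy gives ΣQ = 0:
0.4255×2010×(T − 121.6) + 0.8116×2430×(T − 68.41) = 0
(855.25 + 1972.2) T = 855.25×121.6 + 1972.2×68.41
T = 238916/2827.4 ≈ 84.50 °C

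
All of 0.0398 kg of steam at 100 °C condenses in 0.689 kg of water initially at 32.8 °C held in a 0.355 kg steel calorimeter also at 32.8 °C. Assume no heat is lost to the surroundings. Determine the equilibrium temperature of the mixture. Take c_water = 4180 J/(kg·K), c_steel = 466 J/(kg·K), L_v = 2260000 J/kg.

T_f ≈ 64.3 °C

Net heat exchanged in the isolated system is zero:
condense steam: −0.0398×2260000 = −89948
  condensate cools 100→T: 0.0398×4180×(T − 100) = 166.36(T − 100)
  original water: 2880(T − 32.8)
  cup: 165.43(T − 32.8)
3211.8 T = 89948 + 16636 + 99891 = 206475
T ≈ 64.29 °C (< 100 °C, so full condensation is consistent).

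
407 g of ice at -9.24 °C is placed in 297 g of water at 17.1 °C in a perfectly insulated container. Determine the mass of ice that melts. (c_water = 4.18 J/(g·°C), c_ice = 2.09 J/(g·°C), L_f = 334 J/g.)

Heat available from the water dropping to 0 °C: 297·4.18·17.1 = 21229 J.
Of that, 407·2.09·9.24 = 7859.8 J goes to bring the ice to 0 °C, leaving 13369 J.
To melt every bit of ice: 407·334 = 135938 J.
13369 J < 135938 J, so only part of the ice melts and the system sits at 0 °C.
m_melted·334 = 13369  ⇒  m_melted ≈ 40.03 g.

m_melted ≈ 40 g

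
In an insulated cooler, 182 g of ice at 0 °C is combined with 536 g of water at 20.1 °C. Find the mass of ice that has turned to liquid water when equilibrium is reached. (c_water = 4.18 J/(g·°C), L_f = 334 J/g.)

m_melted ≈ 135 g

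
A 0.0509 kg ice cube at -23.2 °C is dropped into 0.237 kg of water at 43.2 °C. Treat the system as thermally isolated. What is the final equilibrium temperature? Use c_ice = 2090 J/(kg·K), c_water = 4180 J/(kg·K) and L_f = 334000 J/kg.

Taking heat into each body as positive, Σ m c ΔT = 0:
warm ice to 0 °C: 0.0509×2090×(0 − (-23.2)) = 2468; fusion: m_ice L_f = 0.0509×334000 = 17001; meltwater 0→T: 0.0509×4180×T = 212.76 T; water cools: 0.237×4180×(T − 43.2) = 990.66(T − 43.2)
1203.4 T = 42797 − 19469 = 23328
T ≈ 19.38 °C (positive, so assuming full melt was valid).

T_f ≈ 19.4 °C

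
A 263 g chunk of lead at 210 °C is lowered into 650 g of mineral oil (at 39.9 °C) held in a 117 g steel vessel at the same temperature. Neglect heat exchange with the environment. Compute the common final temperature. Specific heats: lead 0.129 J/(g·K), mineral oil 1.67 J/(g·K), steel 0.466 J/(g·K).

T_f ≈ 44.8 °C

Net heat exchanged in the isolated system is zero:
263·0.129·(T − 210) + 650·1.67·(T − 39.9) + 117·0.466·(T − 39.9) = 0
33.93(T − 210) + 1085.5(T − 39.9) + 54.52(T − 39.9) = 0
1173.9 T = 52612
T ≈ 44.82 °C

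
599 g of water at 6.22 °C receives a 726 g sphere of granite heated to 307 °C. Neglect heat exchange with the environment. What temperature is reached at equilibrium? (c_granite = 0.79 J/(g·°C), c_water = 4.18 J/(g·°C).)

T_f ≈ 62.3 °C

With ΣQ=0 the equilibrium temperature is the m·c-weighted mean:
T_f = (573.54·307 + 2503.8·6.22) / (573.54 + 2503.8)
    = 191651 / 3077.4 ≈ 62.28 °C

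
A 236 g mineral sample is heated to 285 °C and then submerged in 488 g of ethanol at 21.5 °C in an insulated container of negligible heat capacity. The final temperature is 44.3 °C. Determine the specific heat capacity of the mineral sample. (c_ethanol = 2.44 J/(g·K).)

c ≈ 0.478 J/(g·K)

Conservation of energy gives ΣQ = 0:
236·c·(44.3 − 285) + 488·2.44·(44.3 − 21.5) = 0
-56805 c = -27148
c = -27148/-56805 ≈ 0.4779 J/(g·K)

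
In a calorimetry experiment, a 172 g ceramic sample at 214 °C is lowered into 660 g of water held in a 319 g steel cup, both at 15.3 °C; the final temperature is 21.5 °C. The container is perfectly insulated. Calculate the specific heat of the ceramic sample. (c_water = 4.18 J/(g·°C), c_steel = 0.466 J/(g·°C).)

Let T be the final temperature. ΣQ_i = 0:
172·c·(21.5 − 214) + 660·4.18·(21.5 − 15.3) + 319·0.466·(21.5 − 15.3) = 0
-33110 c = -18026
c = -18026/-33110 ≈ 0.5444 J/(g·°C)

c ≈ 0.544 J/(g·°C)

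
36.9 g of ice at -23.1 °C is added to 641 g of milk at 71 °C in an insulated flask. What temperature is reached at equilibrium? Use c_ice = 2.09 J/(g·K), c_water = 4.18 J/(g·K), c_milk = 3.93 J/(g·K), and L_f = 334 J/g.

T_f ≈ 61.6 °C

Sum of m c ΔT and latent-heat terms is zero:
ice -23.1→0 °C: 36.9·2.09·23.1 = 1781.5; latent heat to melt: 36.9·334 = 12325; warm the meltwater: 154.24 T; milk cools: 641·3.93·(T − 71) = 2519.1(T − 71)
2673.4 T = 178858 − 14106 = 164752
T ≈ 61.63 °C — above 0 °C, consistent with complete melting.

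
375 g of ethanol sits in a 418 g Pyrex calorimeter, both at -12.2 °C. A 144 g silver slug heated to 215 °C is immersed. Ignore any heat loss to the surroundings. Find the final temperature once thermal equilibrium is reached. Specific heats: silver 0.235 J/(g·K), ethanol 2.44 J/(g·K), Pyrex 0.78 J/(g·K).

T_f ≈ -6.2 °C

T_f is the heat-capacity-weighted average of the initial temperatures:
T_f = (33.84*215 + 915*(-12.2) + 326.04*(-12.2)) / (33.84 + 915 + 326.04)
    = -7865.1 / 1274.9 ≈ -6.17 °C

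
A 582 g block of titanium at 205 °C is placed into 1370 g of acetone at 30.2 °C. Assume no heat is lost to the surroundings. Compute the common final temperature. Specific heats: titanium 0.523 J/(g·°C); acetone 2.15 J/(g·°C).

Net heat exchanged in the isolated system is zero:
582×0.523×(T − 205) + 1370×2.15×(T − 30.2) = 0
304.39(T − 205) + 2945.5(T − 30.2) = 0
(304.39 + 2945.5) T = 304.39×205 + 2945.5×30.2
T = 151353 / 3249.9 = 46.6 °C

T_f ≈ 46.6 °C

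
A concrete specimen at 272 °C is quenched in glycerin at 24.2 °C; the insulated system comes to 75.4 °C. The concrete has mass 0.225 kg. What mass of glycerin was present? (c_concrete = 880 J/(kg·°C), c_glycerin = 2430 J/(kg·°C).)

m ≈ 0.313 kg

Net heat exchanged in the isolated system is zero:
0.225×880×(75.4 − 272) + m×2430×(75.4 − 24.2) = 0
124416 m = 38927
m = 38927/124416 ≈ 0.3129 kg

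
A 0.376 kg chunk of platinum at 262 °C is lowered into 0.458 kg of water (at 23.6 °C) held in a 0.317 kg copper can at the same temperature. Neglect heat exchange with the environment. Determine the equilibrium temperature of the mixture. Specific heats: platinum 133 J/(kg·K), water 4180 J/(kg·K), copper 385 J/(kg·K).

Setting the total heat transfer to zero:
0.376×133×(T − 262) + 0.458×4180×(T − 23.6) + 0.317×385×(T − 23.6) = 0
50.01(T − 262) + 1914.4(T − 23.6) + 122.05(T − 23.6) = 0
2086.5 T = 61163
T = 61163/2086.5 ≈ 29.31 °C

T_f ≈ 29.3 °C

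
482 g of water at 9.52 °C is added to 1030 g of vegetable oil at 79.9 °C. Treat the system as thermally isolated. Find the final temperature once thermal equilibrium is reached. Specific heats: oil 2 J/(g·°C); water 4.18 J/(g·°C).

T_f = Σ m_i c_i T_i / Σ m_i c_i:
T_f = (2060·79.9 + 2014.8·9.52) / (2060 + 2014.8)
    = 183775 / 4074.8 ≈ 45.10 °C

T_f ≈ 45.1 °C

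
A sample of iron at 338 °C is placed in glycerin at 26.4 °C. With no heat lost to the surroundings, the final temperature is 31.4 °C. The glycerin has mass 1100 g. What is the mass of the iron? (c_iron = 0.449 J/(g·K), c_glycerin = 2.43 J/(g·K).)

|Q_iron| = |Q_glycerin|:
m×0.449×(338 − 31.4) = 1100×2.43×(31.4 − 26.4)
137.66 m = 13365  ⇒  m ≈ 97.08 g

m ≈ 97.1 g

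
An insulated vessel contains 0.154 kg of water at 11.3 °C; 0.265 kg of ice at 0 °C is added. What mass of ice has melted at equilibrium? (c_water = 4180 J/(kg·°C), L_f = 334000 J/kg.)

Water can give up m c ΔT = 0.154×4180×11.3 = 7274 J before reaching 0 °C.
To melt every bit of ice: 0.265×334000 = 88510 J.
That's not enough to melt it all — equilibrium is at 0 °C with ice remaining.
m_melted×334000 = 7274  ⇒  m_melted ≈ 0.02178 kg.

m_melted ≈ 0.0218 kg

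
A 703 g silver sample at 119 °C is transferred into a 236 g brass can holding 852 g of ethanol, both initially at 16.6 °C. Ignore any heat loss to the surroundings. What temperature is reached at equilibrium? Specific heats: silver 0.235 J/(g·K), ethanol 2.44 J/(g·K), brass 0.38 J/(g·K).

T_f ≈ 23.8 °C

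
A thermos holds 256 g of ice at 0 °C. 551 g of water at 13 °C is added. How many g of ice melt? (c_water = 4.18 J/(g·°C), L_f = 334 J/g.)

m_melted ≈ 89.6 g

Cooling the water to 0 °C releases 551·4.18·13 = 29941 J.
Fully melting the ice requires m_ice L_f = 256·334 = 85504 J.
That's not enough to melt it all — equilibrium is at 0 °C with ice remaining.
m_melted·334 = 29941  ⇒  m_melted ≈ 89.64 g.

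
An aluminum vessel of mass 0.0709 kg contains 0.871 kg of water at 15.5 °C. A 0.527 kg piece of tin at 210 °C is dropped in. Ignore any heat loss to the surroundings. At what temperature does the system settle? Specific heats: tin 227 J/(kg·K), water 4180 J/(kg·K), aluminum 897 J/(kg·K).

T_f ≈ 21.6 °C

Conservation of energy gives ΣQ = 0:
0.527·227·(T − 210) + 0.871·4180·(T − 15.5) + 0.0709·897·(T − 15.5) = 0
119.63(T − 210) + 3640.8(T − 15.5) + 63.6(T − 15.5) = 0
3824 T = 82540
T ≈ 21.58 °C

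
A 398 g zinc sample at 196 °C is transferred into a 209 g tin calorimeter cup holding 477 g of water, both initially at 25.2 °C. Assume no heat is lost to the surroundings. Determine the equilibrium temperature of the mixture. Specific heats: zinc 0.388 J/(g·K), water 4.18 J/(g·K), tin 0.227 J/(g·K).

Heat gained plus heat lost sum to zero:
398·0.388·(T − 196) + 477·4.18·(T − 25.2) + 209·0.227·(T − 25.2) = 0
154.42(T − 196) + 1993.9(T − 25.2) + 47.44(T − 25.2) = 0
(154.42 + 1993.9 + 47.44) T = 154.42·196 + 1993.9·25.2 + 47.44·25.2
T ≈ 37.21 °C

T_f ≈ 37.2 °C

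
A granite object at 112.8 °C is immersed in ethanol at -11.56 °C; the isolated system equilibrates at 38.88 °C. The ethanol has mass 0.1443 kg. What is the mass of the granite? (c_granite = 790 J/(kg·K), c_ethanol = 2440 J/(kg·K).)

m ≈ 0.304 kg

Energy conservation, ΣQ = 0:
m×790×(38.88 − 112.8) + 0.1443×2440×(38.88 − (-11.56)) = 0
-58397 m = -17760
m = -17760/-58397 ≈ 0.3041 kg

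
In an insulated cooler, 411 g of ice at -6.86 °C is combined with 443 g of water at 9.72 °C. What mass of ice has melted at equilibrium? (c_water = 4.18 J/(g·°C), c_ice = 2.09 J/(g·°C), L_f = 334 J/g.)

m_melted ≈ 36.2 g

Water can give up m c ΔT = 443·4.18·9.72 = 17999 J before reaching 0 °C.
Of that, 411·2.09·6.86 = 5892.7 J goes to bring the ice to 0 °C, leaving 12106 J.
Fully melting the ice requires m_ice L_f = 411·334 = 137274 J.
That's not enough to melt it all — equilibrium is at 0 °C with ice remaining.
Mass melted = 12106/334 ≈ 36.25 g.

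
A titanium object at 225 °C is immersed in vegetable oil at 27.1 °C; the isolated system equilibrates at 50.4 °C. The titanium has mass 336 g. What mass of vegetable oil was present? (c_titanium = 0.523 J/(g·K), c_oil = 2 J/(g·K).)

m ≈ 658 g

Heat gained plus heat lost sum to zero:
336·0.523·(50.4 − 225) + m·2·(50.4 − 27.1) = 0
46.6 m = 30682
m = 30682/46.6 ≈ 658.4 g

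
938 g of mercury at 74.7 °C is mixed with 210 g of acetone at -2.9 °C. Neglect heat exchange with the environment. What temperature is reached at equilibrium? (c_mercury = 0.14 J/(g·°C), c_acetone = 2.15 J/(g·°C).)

T_f ≈ 14.6 °C

Heat gained plus heat lost sum to zero:
938·0.14·(T − 74.7) + 210·2.15·(T − (-2.9)) = 0
131.32(T − 74.7) + 451.5(T − (-2.9)) = 0
582.82 T = 8500.3
T ≈ 14.58 °C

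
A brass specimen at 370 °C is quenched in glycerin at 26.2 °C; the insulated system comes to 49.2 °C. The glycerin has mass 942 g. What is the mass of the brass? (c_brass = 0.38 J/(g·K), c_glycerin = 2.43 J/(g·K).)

Taking heat into each body as positive, Σ m c ΔT = 0:
m×0.38×(49.2 − 370) + 942×2.43×(49.2 − 26.2) = 0
-121.9 m = -52648
m = -52648/-121.9 ≈ 431.9 g

m ≈ 432 g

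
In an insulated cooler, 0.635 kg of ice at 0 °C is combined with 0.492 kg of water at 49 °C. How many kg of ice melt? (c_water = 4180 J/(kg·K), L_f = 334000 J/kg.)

Heat available from the water dropping to 0 °C: 0.492×4180×49 = 100771 J.
To melt every bit of ice: 0.635×334000 = 212090 J.
That's not enough to melt it all — equilibrium is at 0 °C with ice remaining.
m_melt = 100771 / L_f = 0.3017 kg.

m_melted ≈ 0.302 kg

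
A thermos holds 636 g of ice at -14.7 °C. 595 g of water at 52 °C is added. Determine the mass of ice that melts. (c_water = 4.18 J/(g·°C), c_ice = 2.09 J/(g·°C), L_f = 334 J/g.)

Water can give up m c ΔT = 595×4.18×52 = 129329 J before reaching 0 °C.
Of that, 636×2.09×14.7 = 19540 J goes to bring the ice to 0 °C, leaving 109789 J.
Melting all 636 g of ice would need 636×334 = 212424 J.
That's not enough to melt it all — equilibrium is at 0 °C with ice remaining.
Mass melted = 109789/334 ≈ 328.7 g.

m_melted ≈ 329 g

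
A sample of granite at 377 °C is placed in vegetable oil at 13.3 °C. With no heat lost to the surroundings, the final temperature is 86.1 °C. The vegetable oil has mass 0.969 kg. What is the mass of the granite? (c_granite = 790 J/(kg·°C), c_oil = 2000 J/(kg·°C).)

|Q_granite| = |Q_oil|:
m·790·(377 − 86.1) = 0.969·2000·(86.1 − 13.3)
229811 m = 141086  ⇒  m ≈ 0.6139 kg

m ≈ 0.614 kg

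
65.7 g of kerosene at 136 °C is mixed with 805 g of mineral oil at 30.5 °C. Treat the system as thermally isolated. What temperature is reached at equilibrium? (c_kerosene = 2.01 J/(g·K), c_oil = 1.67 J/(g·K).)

T_f ≈ 39.9 °C

|Q_kerosene| = |Q_oil|:
65.7×2.01×(136 − T) = 805×1.67×(T − 30.5)
132.06(136 − T) = 1344.3(T − 30.5)
1476.4 T = 58962  ⇒  T ≈ 39.94 °C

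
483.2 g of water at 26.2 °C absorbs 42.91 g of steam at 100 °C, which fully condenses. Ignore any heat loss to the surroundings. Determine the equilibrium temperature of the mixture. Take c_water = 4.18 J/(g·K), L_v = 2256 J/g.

Net heat exchanged in the isolated system is zero:
steam→water at 100 °C releases m L_v = 42.91·2256 = 96805; condensate cools 100→T: 42.91·4.18·(T − 100) = 179.36(T − 100); original water: 2019.8(T − 26.2)
2199.1 T = 96805 + 17936 + 52918 = 167659
T ≈ 76.24 °C, under the boiling point, so the assumption holds.

T_f ≈ 76.2 °C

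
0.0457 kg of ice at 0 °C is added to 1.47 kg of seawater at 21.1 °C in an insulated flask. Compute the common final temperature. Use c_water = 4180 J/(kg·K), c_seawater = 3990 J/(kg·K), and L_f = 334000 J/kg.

T_f ≈ 17.9 °C

Heat gained plus heat lost sum to zero:
latent heat to melt: 0.0457·334000 = 15264; warm the meltwater: 191.03 T; seawater cools: 1.47·3990·(T − 21.1) = 5865.3(T − 21.1)
6056.3 T = 123758 − 15264 = 108494
T ≈ 17.91 °C — above 0 °C, consistent with complete melting.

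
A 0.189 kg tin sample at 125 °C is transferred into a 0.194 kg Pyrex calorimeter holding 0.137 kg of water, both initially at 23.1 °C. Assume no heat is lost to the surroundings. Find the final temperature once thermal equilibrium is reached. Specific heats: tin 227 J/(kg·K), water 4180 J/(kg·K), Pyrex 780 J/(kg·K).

With ΣQ=0 the equilibrium temperature is the m·c-weighted mean:
T_f = (42.9×125 + 572.66×23.1 + 151.32×23.1) / (42.9 + 572.66 + 151.32)
    = 22087 / 766.88 ≈ 28.80 °C

T_f ≈ 28.8 °C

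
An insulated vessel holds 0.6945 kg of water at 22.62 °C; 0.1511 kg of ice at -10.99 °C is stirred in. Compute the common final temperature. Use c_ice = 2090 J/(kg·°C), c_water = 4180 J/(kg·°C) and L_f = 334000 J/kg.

T_f ≈ 3.3 °C

Let T be the final temperature. ΣQ_i = 0:
ice -10.99→0 °C: 0.1511×2090×10.99 = 3470.6; fusion: m_ice L_f = 0.1511×334000 = 50467; meltwater 0→T: 0.1511×4180×T = 631.6 T; water cools: 0.6945×4180×(T − 22.62) = 2903(T − 22.62)
3534.6 T = 65666 − 53938 = 11728
T ≈ 3.32 °C. Since T > 0 °C, the all-ice-melts assumption holds.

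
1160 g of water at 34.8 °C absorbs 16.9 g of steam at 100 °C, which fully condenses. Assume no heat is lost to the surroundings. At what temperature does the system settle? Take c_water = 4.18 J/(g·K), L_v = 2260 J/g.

Let T be the final temperature. ΣQ_i = 0:
steam→water at 100 °C releases m L_v = 16.9×2260 = 38194; condensed water 100 °C→T: 70.64(T − 100); original water: 4848.8(T − 34.8)
4919.4 T = 38194 + 7064.2 + 168738 = 213996
T ≈ 43.50 °C (< 100 °C, so full condensation is consistent).

T_f ≈ 43.5 °C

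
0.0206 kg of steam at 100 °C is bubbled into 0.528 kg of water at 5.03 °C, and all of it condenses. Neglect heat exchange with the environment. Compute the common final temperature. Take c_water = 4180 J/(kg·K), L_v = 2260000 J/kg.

Energy balance with sensible and latent terms:
latent heat released on condensation: 0.0206·2260000 = 46556
  condensate cools 100→T: 0.0206·4180·(T − 100) = 86.11(T − 100)
  water warms: 0.528·4180·(T − 5.03) = 2207(T − 5.03)
2293.1 T = 46556 + 8610.8 + 11101 = 66268
T ≈ 28.90 °C, under the boiling point, so the assumption holds.

T_f ≈ 28.9 °C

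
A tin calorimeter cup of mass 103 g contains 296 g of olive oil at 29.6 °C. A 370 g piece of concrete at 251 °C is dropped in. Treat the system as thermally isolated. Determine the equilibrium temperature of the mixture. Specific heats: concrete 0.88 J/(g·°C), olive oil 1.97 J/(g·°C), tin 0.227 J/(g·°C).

Net heat exchanged in the isolated system is zero:
370*0.88*(T − 251) + 296*1.97*(T − 29.6) + 103*0.227*(T − 29.6) = 0
325.6(T − 251) + 583.12(T − 29.6) + 23.38(T − 29.6) = 0
932.1 T = 99678
T ≈ 106.94 °C

T_f ≈ 106.9 °C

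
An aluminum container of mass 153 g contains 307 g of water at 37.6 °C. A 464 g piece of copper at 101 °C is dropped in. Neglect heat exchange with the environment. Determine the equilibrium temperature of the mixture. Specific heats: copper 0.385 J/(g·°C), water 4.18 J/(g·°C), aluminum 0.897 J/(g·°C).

Energy conservation, ΣQ = 0:
464*0.385*(T − 101) + 307*4.18*(T − 37.6) + 153*0.897*(T − 37.6) = 0
1599.1 T = 71453
T = 71453/1599.1 ≈ 44.68 °C

T_f ≈ 44.7 °C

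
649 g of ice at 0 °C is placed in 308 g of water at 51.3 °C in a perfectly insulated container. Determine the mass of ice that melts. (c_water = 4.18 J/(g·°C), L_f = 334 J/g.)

m_melted ≈ 198 g

Water can give up m c ΔT = 308×4.18×51.3 = 66046 J before reaching 0 °C.
To melt every bit of ice: 649×334 = 216766 J.
Since 66046 < 216766 J, not all the ice melts; equilibrium is at 0 °C.
m_melt = 66046 / L_f = 197.7 g.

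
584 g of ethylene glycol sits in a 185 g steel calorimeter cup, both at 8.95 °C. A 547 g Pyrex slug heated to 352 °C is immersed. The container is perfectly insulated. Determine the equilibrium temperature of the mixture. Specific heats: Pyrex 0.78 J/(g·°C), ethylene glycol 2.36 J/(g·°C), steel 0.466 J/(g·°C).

With ΣQ=0 the equilibrium temperature is the m·c-weighted mean:
T_f = (426.66·352 + 1378.2·8.95 + 86.21·8.95) / (426.66 + 1378.2 + 86.21)
    = 163291 / 1891.1 ≈ 86.35 °C

T_f ≈ 86.3 °C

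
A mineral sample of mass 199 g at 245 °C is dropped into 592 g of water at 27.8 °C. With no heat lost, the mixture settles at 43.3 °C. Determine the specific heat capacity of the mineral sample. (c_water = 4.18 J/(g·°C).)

m_s c (T_s − T_f) = m_water c_water (T_f − T_0):
199×c×(245 − 43.3) = 592×4.18×(43.3 − 27.8)
40138 c = 38356  ⇒  c ≈ 0.9556 J/(g·°C)

c ≈ 0.956 J/(g·°C)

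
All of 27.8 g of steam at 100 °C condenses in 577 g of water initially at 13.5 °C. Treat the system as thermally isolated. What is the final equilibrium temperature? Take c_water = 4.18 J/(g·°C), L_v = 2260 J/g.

T_f ≈ 42.3 °C

Heat gained plus heat lost sum to zero:
steam→water at 100 °C releases m L_v = 27.8·2260 = 62828
  condensed water 100 °C→T: 116.2(T − 100)
  original water: 2411.9(T − 13.5)
2528.1 T = 62828 + 11620 + 32560 = 107009
T ≈ 42.33 °C — below 100 °C, confirming all the steam condensed.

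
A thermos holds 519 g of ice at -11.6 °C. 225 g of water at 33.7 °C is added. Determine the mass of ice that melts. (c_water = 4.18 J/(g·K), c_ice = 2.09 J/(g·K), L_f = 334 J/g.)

m_melted ≈ 57.2 g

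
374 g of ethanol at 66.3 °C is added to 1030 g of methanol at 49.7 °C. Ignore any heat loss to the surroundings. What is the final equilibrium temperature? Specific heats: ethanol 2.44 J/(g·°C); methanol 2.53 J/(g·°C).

|Q_ethanol| = |Q_methanol|:
374×2.44×(66.3 − T) = 1030×2.53×(T − 49.7)
912.56(66.3 − T) = 2605.9(T − 49.7)
3518.5 T = 190016  ⇒  T ≈ 54.01 °C

T_f ≈ 54.0 °C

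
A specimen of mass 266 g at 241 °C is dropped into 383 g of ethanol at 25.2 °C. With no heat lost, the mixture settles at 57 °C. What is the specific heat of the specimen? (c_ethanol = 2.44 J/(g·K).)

Setting the total heat transfer to zero:
266×c×(57 − 241) + 383×2.44×(57 − 25.2) = 0
-48944 c = -29718
c = -29718/-48944 ≈ 0.6072 J/(g·K)

c ≈ 0.607 J/(g·K)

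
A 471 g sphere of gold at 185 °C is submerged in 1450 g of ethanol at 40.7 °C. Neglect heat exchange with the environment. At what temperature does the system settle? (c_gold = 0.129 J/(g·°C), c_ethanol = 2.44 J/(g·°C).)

T_f ≈ 43.1 °C

Setting the total heat transfer to zero:
471*0.129*(T − 185) + 1450*2.44*(T − 40.7) = 0
60.76(T − 185) + 3538(T − 40.7) = 0
(60.76 + 3538) T = 60.76*185 + 3538*40.7
T = 155237 / 3598.8 = 43.1 °C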